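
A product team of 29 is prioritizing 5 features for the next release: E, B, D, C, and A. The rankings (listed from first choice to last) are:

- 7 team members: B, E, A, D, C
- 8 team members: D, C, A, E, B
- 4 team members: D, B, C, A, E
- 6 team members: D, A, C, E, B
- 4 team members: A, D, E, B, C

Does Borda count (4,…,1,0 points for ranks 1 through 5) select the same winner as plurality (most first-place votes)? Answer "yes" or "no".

Borda — scores: E 43, B 44, D 91, C 44, A 68. Winner: D.
Plurality — first-place votes: E 0, B 7, D 18, C 0, A 4. Winner: D.
The two methods agree.

yes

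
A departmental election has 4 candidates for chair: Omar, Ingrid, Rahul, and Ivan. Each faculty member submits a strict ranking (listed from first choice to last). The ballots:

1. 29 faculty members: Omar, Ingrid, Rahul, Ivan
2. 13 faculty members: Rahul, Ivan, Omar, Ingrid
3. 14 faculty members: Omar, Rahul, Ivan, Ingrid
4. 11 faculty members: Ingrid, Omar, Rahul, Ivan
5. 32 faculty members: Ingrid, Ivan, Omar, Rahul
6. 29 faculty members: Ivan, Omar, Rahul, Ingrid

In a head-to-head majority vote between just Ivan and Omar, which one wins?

Ivan

Voters preferring Ivan to Omar: 74; preferring Omar to Ivan: 54.
Ivan wins the head-to-head.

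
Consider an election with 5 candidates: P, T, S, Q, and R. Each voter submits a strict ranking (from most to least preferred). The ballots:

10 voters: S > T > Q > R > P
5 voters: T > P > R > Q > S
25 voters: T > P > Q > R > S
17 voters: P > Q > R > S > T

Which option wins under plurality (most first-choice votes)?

First-place votes: P 17, T 30, S 10, Q 0, R 0.
T has the most first-place votes.

T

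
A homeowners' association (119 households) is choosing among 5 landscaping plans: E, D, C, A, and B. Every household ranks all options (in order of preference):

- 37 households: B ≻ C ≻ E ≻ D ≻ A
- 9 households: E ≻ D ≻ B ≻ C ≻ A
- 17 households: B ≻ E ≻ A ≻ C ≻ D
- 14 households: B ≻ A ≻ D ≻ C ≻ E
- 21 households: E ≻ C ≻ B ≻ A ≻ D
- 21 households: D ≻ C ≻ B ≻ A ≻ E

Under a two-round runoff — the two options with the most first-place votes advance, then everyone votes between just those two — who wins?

B

Round 1 first-place votes: E 30, D 21, C 0, A 0, B 68.
B and E advance.
Runoff: B is preferred to E by 89 voters; E by 30.
B wins the runoff.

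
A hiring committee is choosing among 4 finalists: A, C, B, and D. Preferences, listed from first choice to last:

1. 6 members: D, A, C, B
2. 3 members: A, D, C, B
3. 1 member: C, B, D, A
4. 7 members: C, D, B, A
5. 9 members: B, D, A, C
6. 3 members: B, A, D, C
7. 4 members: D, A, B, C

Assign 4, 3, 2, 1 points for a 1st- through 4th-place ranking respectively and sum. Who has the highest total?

D

A: 6·3 + 3·4 + 1·1 + 7·1 + 9·2 + 3·3 + 4·3 = 77
C: 6·2 + 3·2 + 1·4 + 7·4 + 9·1 + 3·1 + 4·1 = 66
B: 6·1 + 3·1 + 1·3 + 7·2 + 9·4 + 3·4 + 4·2 = 82
D: 6·4 + 3·3 + 1·2 + 7·3 + 9·3 + 3·2 + 4·4 = 105
D has the highest Borda score (105).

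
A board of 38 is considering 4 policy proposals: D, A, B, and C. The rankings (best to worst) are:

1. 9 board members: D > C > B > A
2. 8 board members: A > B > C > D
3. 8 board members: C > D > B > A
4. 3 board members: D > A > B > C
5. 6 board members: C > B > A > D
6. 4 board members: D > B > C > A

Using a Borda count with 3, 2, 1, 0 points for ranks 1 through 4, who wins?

D: 9·3 + 8·0 + 8·2 + 3·3 + 6·0 + 4·3 = 64
A: 9·0 + 8·3 + 8·0 + 3·2 + 6·1 + 4·0 = 36
B: 9·1 + 8·2 + 8·1 + 3·1 + 6·2 + 4·2 = 56
C: 9·2 + 8·1 + 8·3 + 3·0 + 6·3 + 4·1 = 72
C has the highest Borda score (72).

C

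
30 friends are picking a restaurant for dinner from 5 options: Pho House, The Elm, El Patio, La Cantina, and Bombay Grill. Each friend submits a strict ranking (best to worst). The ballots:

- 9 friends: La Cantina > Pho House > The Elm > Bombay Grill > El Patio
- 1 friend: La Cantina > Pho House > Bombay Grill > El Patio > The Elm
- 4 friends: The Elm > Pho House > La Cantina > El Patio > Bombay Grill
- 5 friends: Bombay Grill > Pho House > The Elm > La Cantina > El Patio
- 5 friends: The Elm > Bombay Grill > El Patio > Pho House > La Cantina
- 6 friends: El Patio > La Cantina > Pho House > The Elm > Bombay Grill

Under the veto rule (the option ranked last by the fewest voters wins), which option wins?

Pho House

Last-place votes: Pho House 0, The Elm 1, El Patio 14, La Cantina 5, Bombay Grill 10.
Pho House is ranked last by the fewest voters, so Pho House wins.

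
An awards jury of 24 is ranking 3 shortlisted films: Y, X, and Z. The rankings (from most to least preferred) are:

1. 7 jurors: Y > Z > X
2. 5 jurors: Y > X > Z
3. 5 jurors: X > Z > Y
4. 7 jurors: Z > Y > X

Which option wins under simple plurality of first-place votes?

First-place votes: Y 12, X 5, Z 7.
Y has the most first-place votes.

Y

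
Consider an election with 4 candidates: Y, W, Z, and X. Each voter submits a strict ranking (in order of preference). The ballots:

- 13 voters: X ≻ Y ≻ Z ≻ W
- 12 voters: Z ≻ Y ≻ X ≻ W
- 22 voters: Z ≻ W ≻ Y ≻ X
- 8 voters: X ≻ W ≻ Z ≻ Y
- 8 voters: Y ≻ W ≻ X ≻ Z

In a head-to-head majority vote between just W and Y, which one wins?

Voters preferring W to Y: 30; preferring Y to W: 33.
Y wins the head-to-head.

Y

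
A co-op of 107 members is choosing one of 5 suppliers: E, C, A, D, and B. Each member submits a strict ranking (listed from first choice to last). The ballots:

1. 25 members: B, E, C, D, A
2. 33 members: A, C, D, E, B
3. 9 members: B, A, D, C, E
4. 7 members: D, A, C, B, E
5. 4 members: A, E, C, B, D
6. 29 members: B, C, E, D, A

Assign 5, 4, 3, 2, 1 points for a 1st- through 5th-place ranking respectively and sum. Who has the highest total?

E: 25·4 + 33·2 + 9·1 + 7·1 + 4·4 + 29·3 = 285
C: 25·3 + 33·4 + 9·2 + 7·3 + 4·3 + 29·4 = 374
A: 25·1 + 33·5 + 9·4 + 7·4 + 4·5 + 29·1 = 303
D: 25·2 + 33·3 + 9·3 + 7·5 + 4·1 + 29·2 = 273
B: 25·5 + 33·1 + 9·5 + 7·2 + 4·2 + 29·5 = 370
C has the highest Borda score (374).

C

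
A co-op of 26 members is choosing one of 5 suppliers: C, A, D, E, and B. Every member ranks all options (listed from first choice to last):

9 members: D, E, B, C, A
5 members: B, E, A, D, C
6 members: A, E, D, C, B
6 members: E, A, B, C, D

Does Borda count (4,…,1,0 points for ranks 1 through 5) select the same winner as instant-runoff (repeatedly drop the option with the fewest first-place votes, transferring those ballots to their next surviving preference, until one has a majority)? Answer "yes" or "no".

yes

Borda — scores: C 21, A 52, D 53, E 84, B 50. Winner: E.
Instant-runoff — R1 C 0, A 6, D 9, E 6, B 5 (C out); R2 A 6, D 9, E 6, B 5 (B out); R3 A 6, D 9, E 11 (A out); R4 D 9, E 17 (E winner). Winner: E.
The two methods agree.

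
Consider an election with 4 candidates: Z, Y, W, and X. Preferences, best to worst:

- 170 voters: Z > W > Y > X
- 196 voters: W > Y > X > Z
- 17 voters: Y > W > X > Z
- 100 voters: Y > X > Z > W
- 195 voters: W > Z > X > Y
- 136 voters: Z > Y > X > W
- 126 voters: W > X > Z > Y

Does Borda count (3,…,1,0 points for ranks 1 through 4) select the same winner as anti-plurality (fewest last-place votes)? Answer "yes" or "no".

no

Borda — scores: Z 1534, Y 1185, W 1925, X 996. Winner: W.
Anti-plurality — last-place votes: Z 213, Y 321, W 236, X 170. Winner: X.
The two methods disagree.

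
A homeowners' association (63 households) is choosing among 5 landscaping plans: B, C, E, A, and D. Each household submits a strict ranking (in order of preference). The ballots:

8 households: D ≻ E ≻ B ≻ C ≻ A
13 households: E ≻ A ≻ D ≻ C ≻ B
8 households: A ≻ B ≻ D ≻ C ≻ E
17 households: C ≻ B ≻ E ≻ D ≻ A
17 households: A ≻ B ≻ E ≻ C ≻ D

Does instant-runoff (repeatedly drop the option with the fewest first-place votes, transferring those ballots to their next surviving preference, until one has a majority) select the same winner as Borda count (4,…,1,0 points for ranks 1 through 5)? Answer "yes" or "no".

Instant-runoff — R1 B 0, C 17, E 13, A 25, D 8 (B out); R2 C 17, E 13, A 25, D 8 (D out); R3 C 17, E 21, A 25 (C out); R4 E 38, A 25 (E winner). Winner: E.
Borda — scores: B 142, C 114, E 144, A 139, D 91. Winner: E.
The two methods agree.

yes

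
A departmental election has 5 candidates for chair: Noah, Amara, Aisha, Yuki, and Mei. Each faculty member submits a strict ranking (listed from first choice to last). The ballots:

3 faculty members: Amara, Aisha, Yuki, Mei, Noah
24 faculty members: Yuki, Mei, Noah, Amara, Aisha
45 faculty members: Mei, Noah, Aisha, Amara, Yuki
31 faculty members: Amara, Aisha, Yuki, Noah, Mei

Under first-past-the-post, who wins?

First-place votes: Noah 0, Amara 34, Aisha 0, Yuki 24, Mei 45.
Mei has the most first-place votes.

Mei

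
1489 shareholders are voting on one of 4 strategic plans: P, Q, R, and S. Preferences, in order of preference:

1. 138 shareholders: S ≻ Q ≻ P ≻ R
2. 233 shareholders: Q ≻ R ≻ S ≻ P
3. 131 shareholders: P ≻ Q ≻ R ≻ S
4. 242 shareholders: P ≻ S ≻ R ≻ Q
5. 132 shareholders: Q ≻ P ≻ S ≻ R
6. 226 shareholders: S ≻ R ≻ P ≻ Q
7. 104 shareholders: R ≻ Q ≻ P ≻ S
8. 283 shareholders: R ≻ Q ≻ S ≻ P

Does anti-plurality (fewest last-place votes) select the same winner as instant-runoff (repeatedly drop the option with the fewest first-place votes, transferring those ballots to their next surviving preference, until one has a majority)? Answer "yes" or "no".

no

Anti-plurality — last-place votes: P 516, Q 468, R 270, S 235. Winner: S.
Instant-runoff — R1 P 373, Q 365, R 387, S 364 (S out); R2 P 373, Q 503, R 613 (P out); R3 Q 634, R 855 (R winner). Winner: R.
The two methods disagree.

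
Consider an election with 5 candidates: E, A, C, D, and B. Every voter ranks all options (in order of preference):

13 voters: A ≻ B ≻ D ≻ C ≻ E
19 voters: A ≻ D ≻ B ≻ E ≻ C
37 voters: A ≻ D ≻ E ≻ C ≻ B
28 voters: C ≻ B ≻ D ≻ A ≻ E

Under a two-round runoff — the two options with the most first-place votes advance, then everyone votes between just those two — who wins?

Round 1 first-place votes: E 0, A 69, C 28, D 0, B 0.
A and C advance.
Runoff: A is preferred to C by 69 voters; C by 28.
A wins the runoff.

A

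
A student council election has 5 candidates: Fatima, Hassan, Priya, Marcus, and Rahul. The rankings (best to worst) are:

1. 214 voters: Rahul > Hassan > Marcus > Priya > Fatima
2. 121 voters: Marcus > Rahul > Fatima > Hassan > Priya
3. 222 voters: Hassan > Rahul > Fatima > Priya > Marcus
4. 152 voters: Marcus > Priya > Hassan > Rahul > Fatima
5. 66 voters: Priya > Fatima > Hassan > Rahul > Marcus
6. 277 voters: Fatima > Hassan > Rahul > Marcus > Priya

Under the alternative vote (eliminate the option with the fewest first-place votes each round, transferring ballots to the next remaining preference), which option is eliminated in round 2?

Rahul

Round 1: Fatima 277, Hassan 222, Priya 66, Marcus 273, Rahul 214. Eliminate Priya.
Round 2: Fatima 343, Hassan 222, Marcus 273, Rahul 214. Eliminate Rahul.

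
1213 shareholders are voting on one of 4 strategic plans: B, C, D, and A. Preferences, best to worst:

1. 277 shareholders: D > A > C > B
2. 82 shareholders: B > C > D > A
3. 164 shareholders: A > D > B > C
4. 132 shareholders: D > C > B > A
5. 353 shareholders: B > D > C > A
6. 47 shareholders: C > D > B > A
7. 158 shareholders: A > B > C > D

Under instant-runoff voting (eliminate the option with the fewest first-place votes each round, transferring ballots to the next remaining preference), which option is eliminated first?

C

Round 1: B 435, C 47, D 409, A 322. Eliminate C.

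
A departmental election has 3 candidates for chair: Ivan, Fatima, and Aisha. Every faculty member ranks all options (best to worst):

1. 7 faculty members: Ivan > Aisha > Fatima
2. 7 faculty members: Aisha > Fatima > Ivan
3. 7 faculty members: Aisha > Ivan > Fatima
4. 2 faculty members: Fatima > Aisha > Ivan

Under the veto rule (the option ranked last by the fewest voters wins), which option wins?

Aisha

Last-place votes: Ivan 9, Fatima 14, Aisha 0.
Aisha is ranked last by the fewest voters, so Aisha wins.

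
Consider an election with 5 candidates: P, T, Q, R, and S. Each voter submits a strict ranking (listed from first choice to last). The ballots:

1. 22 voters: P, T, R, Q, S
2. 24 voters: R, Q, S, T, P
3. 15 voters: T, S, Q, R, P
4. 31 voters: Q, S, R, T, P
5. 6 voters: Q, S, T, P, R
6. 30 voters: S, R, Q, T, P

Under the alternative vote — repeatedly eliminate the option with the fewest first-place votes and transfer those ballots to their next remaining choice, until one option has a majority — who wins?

Round 1: P 22, T 15, Q 37, R 24, S 30. Eliminate T.
Round 2: P 22, Q 37, R 24, S 45. Eliminate P.
Round 3: Q 37, R 46, S 45. Eliminate Q.
Round 4: R 46, S 82. S has a majority.

S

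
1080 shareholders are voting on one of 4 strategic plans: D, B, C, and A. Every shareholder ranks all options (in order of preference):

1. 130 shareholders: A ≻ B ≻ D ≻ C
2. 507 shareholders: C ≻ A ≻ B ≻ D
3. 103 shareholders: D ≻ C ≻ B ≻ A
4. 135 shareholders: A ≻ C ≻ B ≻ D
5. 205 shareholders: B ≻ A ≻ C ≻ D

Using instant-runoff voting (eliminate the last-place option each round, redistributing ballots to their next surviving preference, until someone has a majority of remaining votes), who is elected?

C

Round 1: D 103, B 205, C 507, A 265. Eliminate D.
Round 2: B 205, C 610, A 265. C has a majority.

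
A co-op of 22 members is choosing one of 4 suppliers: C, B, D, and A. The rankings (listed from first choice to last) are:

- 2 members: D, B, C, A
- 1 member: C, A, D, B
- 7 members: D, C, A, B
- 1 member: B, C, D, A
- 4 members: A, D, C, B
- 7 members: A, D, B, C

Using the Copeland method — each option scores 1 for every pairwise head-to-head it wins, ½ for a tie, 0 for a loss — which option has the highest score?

A

C: beats B; ties A; loses to D → score 1.5.
B: loses to C, D, and A → score 0.
D: beats C and B; loses to A → score 2.
A: beats B and D; ties C → score 2.5.
A has the best pairwise record.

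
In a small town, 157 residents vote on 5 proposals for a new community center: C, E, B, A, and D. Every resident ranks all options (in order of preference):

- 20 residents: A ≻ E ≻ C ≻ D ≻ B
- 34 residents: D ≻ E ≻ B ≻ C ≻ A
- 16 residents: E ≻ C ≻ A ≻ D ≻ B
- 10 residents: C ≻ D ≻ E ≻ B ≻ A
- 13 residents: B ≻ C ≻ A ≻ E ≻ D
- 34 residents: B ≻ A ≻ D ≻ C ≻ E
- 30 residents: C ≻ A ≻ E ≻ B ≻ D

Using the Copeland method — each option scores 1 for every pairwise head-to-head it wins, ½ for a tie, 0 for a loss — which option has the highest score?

C

C: beats E, A, and D; loses to B → score 3.
E: beats B and D; loses to C and A → score 2.
B: beats C and A; loses to E and D → score 2.
A: beats E and D; loses to C and B → score 2.
D: beats B; loses to C, E, and A → score 1.
C has the best pairwise record.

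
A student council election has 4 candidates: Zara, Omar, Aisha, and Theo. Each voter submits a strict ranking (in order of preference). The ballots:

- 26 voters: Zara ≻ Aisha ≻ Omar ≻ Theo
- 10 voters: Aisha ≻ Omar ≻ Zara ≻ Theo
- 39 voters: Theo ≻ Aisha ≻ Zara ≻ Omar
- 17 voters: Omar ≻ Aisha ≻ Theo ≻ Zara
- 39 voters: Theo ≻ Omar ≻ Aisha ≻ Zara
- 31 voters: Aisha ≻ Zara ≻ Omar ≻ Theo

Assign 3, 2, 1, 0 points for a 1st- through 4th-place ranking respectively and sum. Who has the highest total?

Aisha

Zara: 26·3 + 10·1 + 39·1 + 17·0 + 39·0 + 31·2 = 189
Omar: 26·1 + 10·2 + 39·0 + 17·3 + 39·2 + 31·1 = 206
Aisha: 26·2 + 10·3 + 39·2 + 17·2 + 39·1 + 31·3 = 326
Theo: 26·0 + 10·0 + 39·3 + 17·1 + 39·3 + 31·0 = 251
Aisha has the highest Borda score (326).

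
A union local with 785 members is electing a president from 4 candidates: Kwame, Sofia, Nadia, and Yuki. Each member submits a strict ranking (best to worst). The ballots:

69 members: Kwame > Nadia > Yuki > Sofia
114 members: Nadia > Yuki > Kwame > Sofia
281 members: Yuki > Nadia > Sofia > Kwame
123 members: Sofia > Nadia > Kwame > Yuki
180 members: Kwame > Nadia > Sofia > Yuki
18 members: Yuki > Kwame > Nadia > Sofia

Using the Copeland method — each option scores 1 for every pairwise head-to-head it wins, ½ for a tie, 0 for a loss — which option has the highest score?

Kwame: loses to Sofia, Nadia, and Yuki → score 0.
Sofia: beats Kwame; loses to Nadia and Yuki → score 1.
Nadia: beats Kwame, Sofia, and Yuki → score 3.
Yuki: beats Kwame and Sofia; loses to Nadia → score 2.
Nadia has the best pairwise record.

Nadia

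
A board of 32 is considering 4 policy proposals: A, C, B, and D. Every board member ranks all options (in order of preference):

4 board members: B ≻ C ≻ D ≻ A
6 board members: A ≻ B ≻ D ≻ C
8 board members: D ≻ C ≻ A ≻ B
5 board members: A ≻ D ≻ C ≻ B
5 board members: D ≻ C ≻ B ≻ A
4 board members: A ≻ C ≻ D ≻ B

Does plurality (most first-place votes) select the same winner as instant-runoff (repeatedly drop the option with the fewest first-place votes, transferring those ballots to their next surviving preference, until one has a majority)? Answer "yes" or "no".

Plurality — first-place votes: A 15, C 0, B 4, D 13. Winner: A.
Instant-runoff — R1 A 15, C 0, B 4, D 13 (C out); R2 A 15, B 4, D 13 (B out); R3 A 15, D 17 (D winner). Winner: D.
The two methods disagree.

no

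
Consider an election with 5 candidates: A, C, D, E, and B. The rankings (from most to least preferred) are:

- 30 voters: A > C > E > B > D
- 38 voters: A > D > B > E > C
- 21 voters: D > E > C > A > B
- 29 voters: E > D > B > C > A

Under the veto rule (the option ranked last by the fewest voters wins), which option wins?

Last-place votes: A 29, C 38, D 30, E 0, B 21.
E is ranked last by the fewest voters, so E wins.

E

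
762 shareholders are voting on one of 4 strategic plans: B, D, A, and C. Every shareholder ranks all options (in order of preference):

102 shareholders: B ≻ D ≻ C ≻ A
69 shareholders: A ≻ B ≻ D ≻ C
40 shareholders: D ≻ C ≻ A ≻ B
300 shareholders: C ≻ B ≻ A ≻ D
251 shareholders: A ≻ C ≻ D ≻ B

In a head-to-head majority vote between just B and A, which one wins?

B

Voters preferring B to A: 402; preferring A to B: 360.
B wins the head-to-head.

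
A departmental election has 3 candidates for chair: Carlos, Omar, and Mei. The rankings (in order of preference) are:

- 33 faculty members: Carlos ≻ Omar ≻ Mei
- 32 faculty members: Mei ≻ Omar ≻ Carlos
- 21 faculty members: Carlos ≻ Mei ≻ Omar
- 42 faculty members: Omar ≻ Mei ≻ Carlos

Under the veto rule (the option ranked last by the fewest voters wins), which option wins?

Last-place votes: Carlos 74, Omar 21, Mei 33.
Omar is ranked last by the fewest voters, so Omar wins.

Omar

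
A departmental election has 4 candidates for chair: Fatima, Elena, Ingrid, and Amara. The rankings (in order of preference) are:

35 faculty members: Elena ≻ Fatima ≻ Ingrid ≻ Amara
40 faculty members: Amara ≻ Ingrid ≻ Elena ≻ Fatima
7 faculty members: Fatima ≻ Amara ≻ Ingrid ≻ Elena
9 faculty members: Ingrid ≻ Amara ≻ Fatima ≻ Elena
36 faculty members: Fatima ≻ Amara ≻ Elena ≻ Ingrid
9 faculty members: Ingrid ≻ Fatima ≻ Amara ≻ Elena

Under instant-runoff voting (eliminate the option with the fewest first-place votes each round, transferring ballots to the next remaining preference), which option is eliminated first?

Round 1: Fatima 43, Elena 35, Ingrid 18, Amara 40. Eliminate Ingrid.

Ingrid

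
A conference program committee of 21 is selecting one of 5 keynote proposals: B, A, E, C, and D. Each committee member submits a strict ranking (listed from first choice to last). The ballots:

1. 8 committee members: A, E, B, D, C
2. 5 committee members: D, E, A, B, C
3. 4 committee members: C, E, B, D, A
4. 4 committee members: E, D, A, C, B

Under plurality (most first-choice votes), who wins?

First-place votes: B 0, A 8, E 4, C 4, D 5.
A has the most first-place votes.

A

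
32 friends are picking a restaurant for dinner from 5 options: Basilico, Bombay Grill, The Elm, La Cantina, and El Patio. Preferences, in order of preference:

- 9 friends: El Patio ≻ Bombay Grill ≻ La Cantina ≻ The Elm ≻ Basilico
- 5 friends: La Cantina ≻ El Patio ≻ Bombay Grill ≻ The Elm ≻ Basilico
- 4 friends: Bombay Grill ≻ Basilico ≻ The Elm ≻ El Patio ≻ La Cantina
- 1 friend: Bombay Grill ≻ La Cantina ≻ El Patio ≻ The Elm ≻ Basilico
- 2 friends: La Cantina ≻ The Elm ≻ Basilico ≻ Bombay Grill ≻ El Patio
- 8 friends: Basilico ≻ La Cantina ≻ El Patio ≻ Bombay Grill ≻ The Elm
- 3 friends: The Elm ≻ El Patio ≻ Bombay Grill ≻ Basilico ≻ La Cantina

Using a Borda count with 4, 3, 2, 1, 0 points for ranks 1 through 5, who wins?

El Patio

Basilico: 9·0 + 5·0 + 4·3 + 1·0 + 2·2 + 8·4 + 3·1 = 51
Bombay Grill: 9·3 + 5·2 + 4·4 + 1·4 + 2·1 + 8·1 + 3·2 = 73
The Elm: 9·1 + 5·1 + 4·2 + 1·1 + 2·3 + 8·0 + 3·4 = 41
La Cantina: 9·2 + 5·4 + 4·0 + 1·3 + 2·4 + 8·3 + 3·0 = 73
El Patio: 9·4 + 5·3 + 4·1 + 1·2 + 2·0 + 8·2 + 3·3 = 82
El Patio has the highest Borda score (82).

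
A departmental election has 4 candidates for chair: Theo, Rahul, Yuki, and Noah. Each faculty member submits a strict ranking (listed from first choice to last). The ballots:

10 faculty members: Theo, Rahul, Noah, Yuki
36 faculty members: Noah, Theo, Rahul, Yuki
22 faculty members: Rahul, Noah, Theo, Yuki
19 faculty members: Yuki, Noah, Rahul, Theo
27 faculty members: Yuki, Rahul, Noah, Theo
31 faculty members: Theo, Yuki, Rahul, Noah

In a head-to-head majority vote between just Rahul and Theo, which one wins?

Theo

Voters preferring Rahul to Theo: 68; preferring Theo to Rahul: 77.
Theo wins the head-to-head.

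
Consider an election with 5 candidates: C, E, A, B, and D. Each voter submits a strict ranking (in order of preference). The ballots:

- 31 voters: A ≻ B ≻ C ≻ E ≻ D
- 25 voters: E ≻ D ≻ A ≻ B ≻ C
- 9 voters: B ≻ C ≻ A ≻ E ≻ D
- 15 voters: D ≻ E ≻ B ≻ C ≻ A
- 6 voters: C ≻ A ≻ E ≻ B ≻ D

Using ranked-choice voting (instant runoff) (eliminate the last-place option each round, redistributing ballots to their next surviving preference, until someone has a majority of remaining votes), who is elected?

A

Round 1: C 6, E 25, A 31, B 9, D 15. Eliminate C.
Round 2: E 25, A 37, B 9, D 15. Eliminate B.
Round 3: E 25, A 46, D 15. A has a majority.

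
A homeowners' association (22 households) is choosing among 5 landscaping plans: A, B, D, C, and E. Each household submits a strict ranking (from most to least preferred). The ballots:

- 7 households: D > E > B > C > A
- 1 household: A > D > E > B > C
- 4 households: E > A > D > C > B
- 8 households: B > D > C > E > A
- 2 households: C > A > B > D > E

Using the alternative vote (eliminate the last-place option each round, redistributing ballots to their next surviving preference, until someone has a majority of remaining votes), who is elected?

D

Round 1: A 1, B 8, D 7, C 2, E 4. Eliminate A.
Round 2: B 8, D 8, C 2, E 4. Eliminate C.
Round 3: B 10, D 8, E 4. Eliminate E.
Round 4: B 10, D 12. D has a majority.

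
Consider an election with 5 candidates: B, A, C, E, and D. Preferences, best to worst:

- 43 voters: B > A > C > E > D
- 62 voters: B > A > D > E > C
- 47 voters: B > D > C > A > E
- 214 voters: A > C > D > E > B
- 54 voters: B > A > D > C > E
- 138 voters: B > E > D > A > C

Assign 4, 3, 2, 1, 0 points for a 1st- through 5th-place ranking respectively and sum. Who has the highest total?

B: 43·4 + 62·4 + 47·4 + 214·0 + 54·4 + 138·4 = 1376
A: 43·3 + 62·3 + 47·1 + 214·4 + 54·3 + 138·1 = 1518
C: 43·2 + 62·0 + 47·2 + 214·3 + 54·1 + 138·0 = 876
E: 43·1 + 62·1 + 47·0 + 214·1 + 54·0 + 138·3 = 733
D: 43·0 + 62·2 + 47·3 + 214·2 + 54·2 + 138·2 = 1077
A has the highest Borda score (1518).

A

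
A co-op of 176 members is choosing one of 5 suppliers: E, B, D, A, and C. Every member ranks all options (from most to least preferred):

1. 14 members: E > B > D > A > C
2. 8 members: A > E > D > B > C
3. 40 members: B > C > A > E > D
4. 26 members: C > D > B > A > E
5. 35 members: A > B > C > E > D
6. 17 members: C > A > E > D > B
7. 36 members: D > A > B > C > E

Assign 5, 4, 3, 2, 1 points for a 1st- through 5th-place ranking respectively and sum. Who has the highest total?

A

E: 14·5 + 8·4 + 40·2 + 26·1 + 35·2 + 17·3 + 36·1 = 365
B: 14·4 + 8·2 + 40·5 + 26·3 + 35·4 + 17·1 + 36·3 = 615
D: 14·3 + 8·3 + 40·1 + 26·4 + 35·1 + 17·2 + 36·5 = 459
A: 14·2 + 8·5 + 40·3 + 26·2 + 35·5 + 17·4 + 36·4 = 627
C: 14·1 + 8·1 + 40·4 + 26·5 + 35·3 + 17·5 + 36·2 = 574
A has the highest Borda score (627).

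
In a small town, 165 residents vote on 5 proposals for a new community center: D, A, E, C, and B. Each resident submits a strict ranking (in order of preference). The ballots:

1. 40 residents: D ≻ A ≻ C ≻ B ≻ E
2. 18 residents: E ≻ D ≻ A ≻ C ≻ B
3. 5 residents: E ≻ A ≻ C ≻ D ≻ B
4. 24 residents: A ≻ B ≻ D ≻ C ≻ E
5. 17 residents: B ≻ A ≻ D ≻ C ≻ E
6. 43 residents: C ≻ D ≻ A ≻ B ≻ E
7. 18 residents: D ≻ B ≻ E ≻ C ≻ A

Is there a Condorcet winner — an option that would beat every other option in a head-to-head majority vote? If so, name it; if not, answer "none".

D

D vs A: 119–46 for D.
D vs E: 142–23 for D.
D vs C: 117–48 for D.
D vs B: 124–41 for D.
D beats every other option head-to-head.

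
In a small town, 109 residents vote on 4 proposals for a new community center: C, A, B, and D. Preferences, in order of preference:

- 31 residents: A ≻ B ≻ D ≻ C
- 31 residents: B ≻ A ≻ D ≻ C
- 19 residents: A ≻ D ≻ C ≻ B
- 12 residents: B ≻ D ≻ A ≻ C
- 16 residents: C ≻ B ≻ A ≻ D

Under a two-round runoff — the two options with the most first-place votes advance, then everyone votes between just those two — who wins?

B

Round 1 first-place votes: C 16, A 50, B 43, D 0.
A and B advance.
Runoff: A is preferred to B by 50 voters; B by 59.
B wins the runoff.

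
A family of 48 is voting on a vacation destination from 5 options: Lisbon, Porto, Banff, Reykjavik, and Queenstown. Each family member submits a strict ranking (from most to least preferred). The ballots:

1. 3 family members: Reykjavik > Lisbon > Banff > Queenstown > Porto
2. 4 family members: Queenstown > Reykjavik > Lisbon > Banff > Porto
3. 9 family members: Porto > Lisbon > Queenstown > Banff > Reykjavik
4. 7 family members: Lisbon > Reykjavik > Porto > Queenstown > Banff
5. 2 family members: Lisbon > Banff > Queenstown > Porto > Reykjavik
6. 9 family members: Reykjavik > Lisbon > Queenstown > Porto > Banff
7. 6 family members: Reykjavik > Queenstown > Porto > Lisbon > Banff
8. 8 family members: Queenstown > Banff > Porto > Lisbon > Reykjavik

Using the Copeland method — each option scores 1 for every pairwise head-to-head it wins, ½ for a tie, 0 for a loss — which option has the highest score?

Lisbon

Lisbon: beats Porto, Banff, Reykjavik, and Queenstown → score 4.
Porto: beats Banff; loses to Lisbon, Reykjavik, and Queenstown → score 1.
Banff: loses to Lisbon, Porto, Reykjavik, and Queenstown → score 0.
Reykjavik: beats Porto, Banff, and Queenstown; loses to Lisbon → score 3.
Queenstown: beats Porto and Banff; loses to Lisbon and Reykjavik → score 2.
Lisbon has the best pairwise record.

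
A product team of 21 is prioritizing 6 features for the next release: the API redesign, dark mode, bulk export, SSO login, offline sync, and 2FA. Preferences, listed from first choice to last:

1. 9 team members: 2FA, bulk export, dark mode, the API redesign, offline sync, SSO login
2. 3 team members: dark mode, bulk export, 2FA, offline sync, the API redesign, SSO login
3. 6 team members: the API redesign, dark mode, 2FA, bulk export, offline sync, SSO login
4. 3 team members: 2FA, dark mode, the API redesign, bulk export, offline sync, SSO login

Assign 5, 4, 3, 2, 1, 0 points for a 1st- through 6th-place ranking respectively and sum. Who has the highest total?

the API redesign: 9·2 + 3·1 + 6·5 + 3·3 = 60
dark mode: 9·3 + 3·5 + 6·4 + 3·4 = 78
bulk export: 9·4 + 3·4 + 6·2 + 3·2 = 66
SSO login: 9·0 + 3·0 + 6·0 + 3·0 = 0
offline sync: 9·1 + 3·2 + 6·1 + 3·1 = 24
2FA: 9·5 + 3·3 + 6·3 + 3·5 = 87
2FA has the highest Borda score (87).

2FA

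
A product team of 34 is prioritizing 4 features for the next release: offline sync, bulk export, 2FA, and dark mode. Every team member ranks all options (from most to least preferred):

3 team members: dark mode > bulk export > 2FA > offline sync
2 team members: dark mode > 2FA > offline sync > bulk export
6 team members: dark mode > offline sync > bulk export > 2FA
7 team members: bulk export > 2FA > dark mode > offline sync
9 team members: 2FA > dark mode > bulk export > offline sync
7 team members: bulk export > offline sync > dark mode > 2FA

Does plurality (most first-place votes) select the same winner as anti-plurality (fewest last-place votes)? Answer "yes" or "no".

no

Plurality — first-place votes: offline sync 0, bulk export 14, 2FA 9, dark mode 11. Winner: bulk export.
Anti-plurality — last-place votes: offline sync 19, bulk export 2, 2FA 13, dark mode 0. Winner: dark mode.
The two methods disagree.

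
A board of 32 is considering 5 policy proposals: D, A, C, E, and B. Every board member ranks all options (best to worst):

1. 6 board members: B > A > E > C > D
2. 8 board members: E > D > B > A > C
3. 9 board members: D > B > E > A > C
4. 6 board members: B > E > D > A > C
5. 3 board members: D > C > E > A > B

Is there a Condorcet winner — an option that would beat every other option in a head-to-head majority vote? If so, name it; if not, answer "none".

Checking pairwise contests:
E beats D 20–12.
D beats A 26–6.
D beats C 26–6.
B beats E 21–11.
D beats B 20–12.
Every option loses at least one head-to-head, so there is no Condorcet winner.

none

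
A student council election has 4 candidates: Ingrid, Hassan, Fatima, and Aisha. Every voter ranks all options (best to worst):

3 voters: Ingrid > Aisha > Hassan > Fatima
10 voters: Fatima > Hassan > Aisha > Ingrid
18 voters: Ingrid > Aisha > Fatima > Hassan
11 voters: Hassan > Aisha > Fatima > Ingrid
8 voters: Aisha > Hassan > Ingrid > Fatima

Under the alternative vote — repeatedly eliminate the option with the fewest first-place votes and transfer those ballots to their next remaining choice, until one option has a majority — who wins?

Hassan

Round 1: Ingrid 21, Hassan 11, Fatima 10, Aisha 8. Eliminate Aisha.
Round 2: Ingrid 21, Hassan 19, Fatima 10. Eliminate Fatima.
Round 3: Ingrid 21, Hassan 29. Hassan has a majority.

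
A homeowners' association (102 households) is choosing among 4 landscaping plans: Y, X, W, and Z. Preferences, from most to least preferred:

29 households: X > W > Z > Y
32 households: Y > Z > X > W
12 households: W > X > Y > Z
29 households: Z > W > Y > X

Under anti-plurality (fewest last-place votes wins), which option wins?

Z

Last-place votes: Y 29, X 29, W 32, Z 12.
Z is ranked last by the fewest voters, so Z wins.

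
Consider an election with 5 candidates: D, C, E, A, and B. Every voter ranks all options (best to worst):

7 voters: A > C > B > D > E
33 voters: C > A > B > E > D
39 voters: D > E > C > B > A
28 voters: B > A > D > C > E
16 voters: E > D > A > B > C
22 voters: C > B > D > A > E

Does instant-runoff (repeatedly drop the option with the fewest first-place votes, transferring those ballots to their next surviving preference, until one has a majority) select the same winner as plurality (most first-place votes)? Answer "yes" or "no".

no

Instant-runoff — R1 D 39, C 55, E 16, A 7, B 28 (A out); R2 D 39, C 62, E 16, B 28 (E out); R3 D 55, C 62, B 28 (B out); R4 D 83, C 62 (D winner). Winner: D.
Plurality — first-place votes: D 39, C 55, E 16, A 7, B 28. Winner: C.
The two methods disagree.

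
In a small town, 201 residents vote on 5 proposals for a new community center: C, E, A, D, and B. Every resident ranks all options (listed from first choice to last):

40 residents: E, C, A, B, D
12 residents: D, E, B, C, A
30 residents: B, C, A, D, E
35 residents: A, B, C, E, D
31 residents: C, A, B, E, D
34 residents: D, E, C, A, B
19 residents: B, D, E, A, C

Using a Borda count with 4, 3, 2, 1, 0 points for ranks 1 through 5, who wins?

C

C: 40·3 + 12·1 + 30·3 + 35·2 + 31·4 + 34·2 + 19·0 = 484
E: 40·4 + 12·3 + 30·0 + 35·1 + 31·1 + 34·3 + 19·2 = 402
A: 40·2 + 12·0 + 30·2 + 35·4 + 31·3 + 34·1 + 19·1 = 426
D: 40·0 + 12·4 + 30·1 + 35·0 + 31·0 + 34·4 + 19·3 = 271
B: 40·1 + 12·2 + 30·4 + 35·3 + 31·2 + 34·0 + 19·4 = 427
C has the highest Borda score (484).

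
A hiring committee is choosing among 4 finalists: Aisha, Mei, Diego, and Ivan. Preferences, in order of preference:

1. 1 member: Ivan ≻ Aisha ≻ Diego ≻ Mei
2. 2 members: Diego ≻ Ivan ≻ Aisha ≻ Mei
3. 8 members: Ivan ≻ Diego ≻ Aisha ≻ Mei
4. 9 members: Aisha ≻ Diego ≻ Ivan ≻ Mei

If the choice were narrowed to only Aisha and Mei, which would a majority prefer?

Aisha

Voters preferring Aisha to Mei: 20; preferring Mei to Aisha: 0.
Aisha wins the head-to-head.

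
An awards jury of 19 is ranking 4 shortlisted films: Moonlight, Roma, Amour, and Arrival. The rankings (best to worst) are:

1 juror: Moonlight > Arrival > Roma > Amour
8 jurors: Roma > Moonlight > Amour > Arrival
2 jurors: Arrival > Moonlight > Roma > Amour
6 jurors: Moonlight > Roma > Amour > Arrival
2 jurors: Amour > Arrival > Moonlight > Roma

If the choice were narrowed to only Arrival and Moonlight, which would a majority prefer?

Moonlight

Voters preferring Arrival to Moonlight: 4; preferring Moonlight to Arrival: 15.
Moonlight wins the head-to-head.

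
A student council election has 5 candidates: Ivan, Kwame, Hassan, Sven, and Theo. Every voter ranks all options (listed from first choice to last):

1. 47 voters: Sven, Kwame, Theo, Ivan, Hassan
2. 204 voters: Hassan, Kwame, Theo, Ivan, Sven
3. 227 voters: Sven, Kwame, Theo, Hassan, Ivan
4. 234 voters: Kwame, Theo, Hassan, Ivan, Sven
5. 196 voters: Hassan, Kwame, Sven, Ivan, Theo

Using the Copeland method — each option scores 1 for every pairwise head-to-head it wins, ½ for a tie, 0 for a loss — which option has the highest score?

Ivan: loses to Kwame, Hassan, Sven, and Theo → score 0.
Kwame: beats Ivan, Hassan, Sven, and Theo → score 4.
Hassan: beats Ivan and Sven; loses to Kwame and Theo → score 2.
Sven: beats Ivan and Theo; loses to Kwame and Hassan → score 2.
Theo: beats Ivan and Hassan; loses to Kwame and Sven → score 2.
Kwame has the best pairwise record.

Kwame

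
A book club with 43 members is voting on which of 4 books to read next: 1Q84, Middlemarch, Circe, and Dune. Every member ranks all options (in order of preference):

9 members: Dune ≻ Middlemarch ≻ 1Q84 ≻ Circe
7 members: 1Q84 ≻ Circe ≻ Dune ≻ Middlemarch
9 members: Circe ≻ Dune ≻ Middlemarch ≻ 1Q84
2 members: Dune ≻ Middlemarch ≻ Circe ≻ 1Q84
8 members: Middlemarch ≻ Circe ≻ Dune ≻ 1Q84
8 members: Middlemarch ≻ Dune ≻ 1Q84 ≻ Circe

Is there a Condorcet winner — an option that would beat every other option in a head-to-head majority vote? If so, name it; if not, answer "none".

Checking pairwise contests:
Middlemarch beats 1Q84 36–7.
Dune beats Middlemarch 27–16.
1Q84 beats Circe 24–19.
Circe beats Dune 24–19.
Every option loses at least one head-to-head, so there is no Condorcet winner.

none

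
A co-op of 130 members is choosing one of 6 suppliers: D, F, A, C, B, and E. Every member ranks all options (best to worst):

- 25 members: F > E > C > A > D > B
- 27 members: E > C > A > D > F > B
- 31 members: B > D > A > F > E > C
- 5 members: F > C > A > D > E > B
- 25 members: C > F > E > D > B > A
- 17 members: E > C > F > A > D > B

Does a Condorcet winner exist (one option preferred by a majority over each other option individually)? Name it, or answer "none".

Checking pairwise contests:
F beats D 72–58.
C beats F 69–61.
F beats A 72–58.
E beats C 100–30.
D beats B 99–31.
F beats E 86–44.
Every option loses at least one head-to-head, so there is no Condorcet winner.

none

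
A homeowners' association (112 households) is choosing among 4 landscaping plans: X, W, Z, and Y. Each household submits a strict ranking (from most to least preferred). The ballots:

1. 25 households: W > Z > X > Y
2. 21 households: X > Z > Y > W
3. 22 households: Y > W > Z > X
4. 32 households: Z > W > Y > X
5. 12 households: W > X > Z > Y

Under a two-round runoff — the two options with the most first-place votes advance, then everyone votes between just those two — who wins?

Round 1 first-place votes: X 21, W 37, Z 32, Y 22.
W and Z advance.
Runoff: W is preferred to Z by 59 voters; Z by 53.
W wins the runoff.

W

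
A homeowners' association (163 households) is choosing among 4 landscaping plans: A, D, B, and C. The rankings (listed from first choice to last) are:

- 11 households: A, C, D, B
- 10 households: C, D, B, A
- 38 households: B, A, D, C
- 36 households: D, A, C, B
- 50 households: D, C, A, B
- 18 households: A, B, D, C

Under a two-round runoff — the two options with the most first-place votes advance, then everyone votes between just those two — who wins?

D

Round 1 first-place votes: A 29, D 86, B 38, C 10.
D and B advance.
Runoff: D is preferred to B by 107 voters; B by 56.
D wins the runoff.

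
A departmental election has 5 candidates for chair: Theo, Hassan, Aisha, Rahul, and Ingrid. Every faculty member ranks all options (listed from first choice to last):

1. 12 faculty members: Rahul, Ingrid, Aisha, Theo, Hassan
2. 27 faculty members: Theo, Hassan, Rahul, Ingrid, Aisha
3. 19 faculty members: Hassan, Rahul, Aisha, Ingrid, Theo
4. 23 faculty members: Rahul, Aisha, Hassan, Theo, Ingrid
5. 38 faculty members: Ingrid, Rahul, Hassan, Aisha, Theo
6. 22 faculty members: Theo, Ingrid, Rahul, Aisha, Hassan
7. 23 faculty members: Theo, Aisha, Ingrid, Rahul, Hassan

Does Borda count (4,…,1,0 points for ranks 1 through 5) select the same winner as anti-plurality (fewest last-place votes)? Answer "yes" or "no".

yes

Borda — scores: Theo 323, Hassan 279, Aisha 260, Rahul 432, Ingrid 346. Winner: Rahul.
Anti-plurality — last-place votes: Theo 57, Hassan 57, Aisha 27, Rahul 0, Ingrid 23. Winner: Rahul.
The two methods agree.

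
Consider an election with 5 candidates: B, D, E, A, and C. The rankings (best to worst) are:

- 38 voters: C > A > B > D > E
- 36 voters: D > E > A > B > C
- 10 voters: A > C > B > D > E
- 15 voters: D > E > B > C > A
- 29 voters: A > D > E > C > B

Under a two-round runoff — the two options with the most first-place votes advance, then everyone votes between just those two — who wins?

A

Round 1 first-place votes: B 0, D 51, E 0, A 39, C 38.
D and A advance.
Runoff: D is preferred to A by 51 voters; A by 77.
A wins the runoff.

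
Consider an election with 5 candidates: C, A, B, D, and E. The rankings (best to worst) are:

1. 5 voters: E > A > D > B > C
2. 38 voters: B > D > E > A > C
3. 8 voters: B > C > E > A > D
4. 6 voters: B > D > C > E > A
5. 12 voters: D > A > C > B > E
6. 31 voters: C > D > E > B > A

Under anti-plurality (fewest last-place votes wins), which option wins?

Last-place votes: C 43, A 37, B 0, D 8, E 12.
B is ranked last by the fewest voters, so B wins.

B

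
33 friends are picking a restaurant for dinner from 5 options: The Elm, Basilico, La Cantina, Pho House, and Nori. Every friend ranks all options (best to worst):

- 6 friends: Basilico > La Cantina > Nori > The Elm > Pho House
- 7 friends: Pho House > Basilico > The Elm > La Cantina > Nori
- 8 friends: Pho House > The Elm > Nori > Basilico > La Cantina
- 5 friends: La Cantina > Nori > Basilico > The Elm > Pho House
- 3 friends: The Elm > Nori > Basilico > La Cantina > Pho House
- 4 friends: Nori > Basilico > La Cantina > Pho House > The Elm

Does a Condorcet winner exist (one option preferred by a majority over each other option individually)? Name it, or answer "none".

none

Checking pairwise contests:
Basilico beats The Elm 22–11.
Nori beats Basilico 20–13.
The Elm beats La Cantina 18–15.
Basilico beats Pho House 18–15.
The Elm beats Nori 18–15.
Every option loses at least one head-to-head, so there is no Condorcet winner.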